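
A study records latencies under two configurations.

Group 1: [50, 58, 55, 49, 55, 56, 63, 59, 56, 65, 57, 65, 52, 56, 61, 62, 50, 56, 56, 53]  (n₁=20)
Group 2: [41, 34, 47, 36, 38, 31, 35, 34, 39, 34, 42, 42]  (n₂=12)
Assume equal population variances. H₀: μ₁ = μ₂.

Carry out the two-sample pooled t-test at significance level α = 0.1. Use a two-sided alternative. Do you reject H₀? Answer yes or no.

reject H₀: yes

x̄₁=56.700, s₁=4.725, n₁=20
x̄₂=37.750, s₂=4.595, n₂=12
s_p² = [19·4.725² + 11·4.595²]/30 = 21.8817
SE = √(s_p²·(1/20+1/12)) = 1.7081
t = (56.700−37.750)/1.7081 = 11.0943
df = 30
p-value (two-sided) = 0.00000
At α=0.1: p < α → reject H₀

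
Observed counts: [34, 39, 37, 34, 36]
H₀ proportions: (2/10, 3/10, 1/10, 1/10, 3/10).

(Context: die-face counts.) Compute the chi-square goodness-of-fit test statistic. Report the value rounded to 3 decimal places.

n = 180; E_i = n·p_i = [36.00, 54.00, 18.00, 18.00, 54.00]
χ² = (34−36.00)²/36.00 + (39−54.00)²/54.00 + (37−18.00)²/18.00 + (34−18.00)²/18.00 + (36−54.00)²/54.00 = 44.5556
df = 4

test statistic = 44.556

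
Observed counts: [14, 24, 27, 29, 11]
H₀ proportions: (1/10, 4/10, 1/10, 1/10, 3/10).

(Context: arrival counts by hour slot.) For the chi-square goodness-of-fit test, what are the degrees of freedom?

df = k − 1 = 5 − 1 = 4

degrees of freedom = 4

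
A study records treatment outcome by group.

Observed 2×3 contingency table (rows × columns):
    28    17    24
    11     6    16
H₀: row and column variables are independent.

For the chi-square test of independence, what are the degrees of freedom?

degrees of freedom = 2

df = (r−1)(c−1) = (2−1)·(3−1) = 2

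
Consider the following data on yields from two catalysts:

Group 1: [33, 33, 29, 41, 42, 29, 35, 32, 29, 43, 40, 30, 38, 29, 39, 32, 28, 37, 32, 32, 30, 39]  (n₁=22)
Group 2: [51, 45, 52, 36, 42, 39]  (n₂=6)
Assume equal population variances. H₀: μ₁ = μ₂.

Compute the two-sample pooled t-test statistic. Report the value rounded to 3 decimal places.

test statistic = -4.184

x̄₁=34.182, s₁=4.837, n₁=22
x̄₂=44.167, s₂=6.432, n₂=6
s_p² = [21·4.837² + 5·6.432²]/26 = 26.8502
SE = √(s_p²·(1/22+1/6)) = 2.3865
t = (34.182−44.167)/2.3865 = -4.1838
df = 26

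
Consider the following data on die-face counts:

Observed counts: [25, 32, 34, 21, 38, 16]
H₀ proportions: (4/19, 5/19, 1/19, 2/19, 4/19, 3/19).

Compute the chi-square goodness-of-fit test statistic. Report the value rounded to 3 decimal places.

n = 166; E_i = n·p_i = [34.95, 43.68, 8.74, 17.47, 34.95, 26.21]
χ² = (25−34.95)²/34.95 + (32−43.68)²/43.68 + (34−8.74)²/8.74 + (21−17.47)²/17.47 + (38−34.95)²/34.95 + (16−26.21)²/26.21 = 83.9626
df = 5

test statistic = 83.963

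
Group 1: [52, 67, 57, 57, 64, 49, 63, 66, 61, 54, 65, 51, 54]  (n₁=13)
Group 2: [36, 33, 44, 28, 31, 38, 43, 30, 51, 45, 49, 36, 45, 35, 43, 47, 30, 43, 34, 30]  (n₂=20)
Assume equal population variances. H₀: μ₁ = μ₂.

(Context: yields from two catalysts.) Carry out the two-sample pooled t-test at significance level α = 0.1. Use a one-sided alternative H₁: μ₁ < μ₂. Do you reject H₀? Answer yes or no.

reject H₀: no

x̄₁=58.462, s₁=6.200, n₁=13
x̄₂=38.550, s₂=7.156, n₂=20
s_p² = [12·6.200² + 19·7.156²]/31 = 46.2639
SE = √(s_p²·(1/13+1/20)) = 2.4232
t = (58.462−38.550)/2.4232 = 8.2170
df = 31
p-value (one-sided, H₁ less) = 1.00000
At α=0.1: p ≥ α → fail to reject H₀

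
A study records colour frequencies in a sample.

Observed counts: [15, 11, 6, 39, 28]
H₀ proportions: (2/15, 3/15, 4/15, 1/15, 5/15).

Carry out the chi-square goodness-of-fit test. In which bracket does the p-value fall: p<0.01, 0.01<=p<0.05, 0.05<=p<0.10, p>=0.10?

n = 99; E_i = n·p_i = [13.20, 19.80, 26.40, 6.60, 33.00]
χ² = (15−13.20)²/13.20 + (11−19.80)²/19.80 + (6−26.40)²/26.40 + (39−6.60)²/6.60 + (28−33.00)²/33.00 = 179.7323
df = 4
p-value (upper-tail) = 0.00000
→ bracket: p<0.01

p-value bracket: p<0.01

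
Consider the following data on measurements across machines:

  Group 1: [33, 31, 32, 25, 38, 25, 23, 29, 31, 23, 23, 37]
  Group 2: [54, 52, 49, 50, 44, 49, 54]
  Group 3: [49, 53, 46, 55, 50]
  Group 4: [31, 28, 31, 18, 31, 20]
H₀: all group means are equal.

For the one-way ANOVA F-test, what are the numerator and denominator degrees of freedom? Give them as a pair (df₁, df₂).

degrees of freedom = [3, 26]

k = 4 groups, N = 30 total
df = (k−1, N−k) = (4−1, 30−4) = (3, 26)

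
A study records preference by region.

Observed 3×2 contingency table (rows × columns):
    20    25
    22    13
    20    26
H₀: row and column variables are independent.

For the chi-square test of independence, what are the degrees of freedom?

df = (r−1)(c−1) = (3−1)·(2−1) = 2

degrees of freedom = 2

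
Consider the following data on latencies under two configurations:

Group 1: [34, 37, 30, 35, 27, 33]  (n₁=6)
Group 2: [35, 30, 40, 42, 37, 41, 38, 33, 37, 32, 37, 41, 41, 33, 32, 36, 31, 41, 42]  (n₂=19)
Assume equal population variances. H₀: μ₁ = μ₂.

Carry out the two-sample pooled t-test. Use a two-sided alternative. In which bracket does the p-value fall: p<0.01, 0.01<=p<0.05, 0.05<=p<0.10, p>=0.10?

x̄₁=32.667, s₁=3.615, n₁=6
x̄₂=36.789, s₂=4.049, n₂=19
s_p² = [5·3.615² + 18·4.049²]/23 = 15.6735
SE = √(s_p²·(1/6+1/19)) = 1.8540
t = (32.667−36.789)/1.8540 = -2.2238
df = 23
p-value (two-sided) = 0.03627
→ bracket: 0.01<=p<0.05

p-value bracket: 0.01<=p<0.05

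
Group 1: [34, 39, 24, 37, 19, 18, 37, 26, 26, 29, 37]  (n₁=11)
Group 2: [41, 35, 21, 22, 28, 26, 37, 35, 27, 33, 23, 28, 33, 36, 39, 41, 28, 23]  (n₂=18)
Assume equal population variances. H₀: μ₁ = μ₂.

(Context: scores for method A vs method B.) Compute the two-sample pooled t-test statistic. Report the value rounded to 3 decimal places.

x̄₁=29.636, s₁=7.593, n₁=11
x̄₂=30.889, s₂=6.606, n₂=18
s_p² = [10·7.593² + 17·6.606²]/27 = 48.8268
SE = √(s_p²·(1/11+1/18)) = 2.6742
t = (29.636−30.889)/2.6742 = -0.4684
df = 27

test statistic = -0.468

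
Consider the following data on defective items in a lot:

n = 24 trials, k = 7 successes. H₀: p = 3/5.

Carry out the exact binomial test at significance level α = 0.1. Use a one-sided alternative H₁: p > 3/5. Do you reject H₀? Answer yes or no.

reject H₀: no

Exact binomial: n=24, k=7, p₀=3/5=0.6000
P(X≥7) from Σ C(n,i)·p₀^i·(1−p₀)^(n−i)
p-value (one-sided, H₁ greater) = 0.99946
At α=0.1: p ≥ α → fail to reject H₀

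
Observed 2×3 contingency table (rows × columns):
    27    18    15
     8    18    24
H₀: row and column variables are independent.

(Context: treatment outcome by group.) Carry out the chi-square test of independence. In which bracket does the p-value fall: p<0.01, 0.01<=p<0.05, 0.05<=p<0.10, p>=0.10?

p-value bracket: p<0.01

Row totals [60, 50], col totals [35, 36, 39], n=110
χ² = (27−19.09)²/19.09 + (18−19.64)²/19.64 + (15−21.27)²/21.27 + (8−15.91)²/15.91 + (18−16.36)²/16.36 + (24−17.73)²/17.73 = 11.5778
df = 2
p-value (upper-tail) = 0.00306
→ bracket: p<0.01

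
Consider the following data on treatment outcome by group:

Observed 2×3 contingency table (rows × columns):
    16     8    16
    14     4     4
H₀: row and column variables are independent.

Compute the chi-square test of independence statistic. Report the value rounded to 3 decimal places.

test statistic = 3.758

Row totals [40, 22], col totals [30, 12, 20], n=62
χ² = (16−19.35)²/19.35 + (8−7.74)²/7.74 + (16−12.90)²/12.90 + (14−10.65)²/10.65 + (4−4.26)²/4.26 + (4−7.10)²/7.10 = 3.7576
df = 2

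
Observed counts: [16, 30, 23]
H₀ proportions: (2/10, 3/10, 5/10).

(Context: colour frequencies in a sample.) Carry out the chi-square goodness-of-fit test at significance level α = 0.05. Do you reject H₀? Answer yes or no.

reject H₀: yes

n = 69; E_i = n·p_i = [13.80, 20.70, 34.50]
χ² = (16−13.80)²/13.80 + (30−20.70)²/20.70 + (23−34.50)²/34.50 = 8.3623
df = 2
p-value (upper-tail) = 0.01528
At α=0.05: p < α → reject H₀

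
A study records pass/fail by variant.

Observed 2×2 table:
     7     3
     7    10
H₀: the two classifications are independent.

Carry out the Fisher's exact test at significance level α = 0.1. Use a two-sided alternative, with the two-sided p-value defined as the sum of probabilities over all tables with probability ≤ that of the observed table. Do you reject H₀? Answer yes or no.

Margins: r₁=10, r₂=17, c₁=14, c₂=13, n=27
p_obs = C(10,7)·C(17,7)/C(27,14); sum pmf over tables with pmf ≤ p_obs
p-value (two-sided) = 0.23646
At α=0.1: p ≥ α → fail to reject H₀

reject H₀: no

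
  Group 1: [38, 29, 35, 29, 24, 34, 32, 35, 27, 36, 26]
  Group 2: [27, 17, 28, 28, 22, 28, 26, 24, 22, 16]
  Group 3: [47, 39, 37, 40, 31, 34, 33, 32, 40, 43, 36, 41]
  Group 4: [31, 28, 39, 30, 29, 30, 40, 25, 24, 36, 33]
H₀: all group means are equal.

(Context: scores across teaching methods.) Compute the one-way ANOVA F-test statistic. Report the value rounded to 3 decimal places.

Group means [31.36, 23.80, 37.75, 31.36], grand mean 31.386
SSB = Σnᵢ(x̄ᵢ−x̄)² = 1061.491; SSW = ΣΣ(x−x̄ᵢ)² = 920.941
MSB = 1061.491/3 = 353.8303; MSW = 920.941/40 = 23.0235
F = MSB/MSW = 15.3682
df = (3, 40)

test statistic = 15.368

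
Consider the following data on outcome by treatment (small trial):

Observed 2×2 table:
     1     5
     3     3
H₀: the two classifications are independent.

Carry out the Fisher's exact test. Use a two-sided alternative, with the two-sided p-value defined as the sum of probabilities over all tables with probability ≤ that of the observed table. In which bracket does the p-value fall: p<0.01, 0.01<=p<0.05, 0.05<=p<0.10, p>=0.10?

p-value bracket: p>=0.10

Margins: r₁=6, r₂=6, c₁=4, c₂=8, n=12
p_obs = C(6,1)·C(6,3)/C(12,4); sum pmf over tables with pmf ≤ p_obs
p-value (two-sided) = 0.54545
→ bracket: p>=0.10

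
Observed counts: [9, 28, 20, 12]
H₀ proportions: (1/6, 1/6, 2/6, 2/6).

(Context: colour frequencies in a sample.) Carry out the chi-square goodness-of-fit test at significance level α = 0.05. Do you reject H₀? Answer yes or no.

n = 69; E_i = n·p_i = [11.50, 11.50, 23.00, 23.00]
χ² = (9−11.50)²/11.50 + (28−11.50)²/11.50 + (20−23.00)²/23.00 + (12−23.00)²/23.00 = 29.8696
df = 3
p-value (upper-tail) = 0.00000
At α=0.05: p < α → reject H₀

reject H₀: yes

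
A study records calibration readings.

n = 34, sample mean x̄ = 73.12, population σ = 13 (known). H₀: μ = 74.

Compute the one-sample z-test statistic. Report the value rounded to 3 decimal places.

test statistic = -0.395

SE = σ/√n = 13/√34 = 2.2295
z = (x̄−μ₀)/SE = (73.12−74)/2.2295 = -0.3947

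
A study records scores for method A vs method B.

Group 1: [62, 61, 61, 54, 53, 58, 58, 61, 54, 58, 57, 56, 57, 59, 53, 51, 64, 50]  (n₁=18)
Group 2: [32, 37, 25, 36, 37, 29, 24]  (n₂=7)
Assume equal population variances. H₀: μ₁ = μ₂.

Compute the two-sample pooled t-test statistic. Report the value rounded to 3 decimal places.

x̄₁=57.056, s₁=3.948, n₁=18
x̄₂=31.429, s₂=5.563, n₂=7
s_p² = [17·3.948² + 6·5.563²]/23 = 19.5939
SE = √(s_p²·(1/18+1/7)) = 1.9717
t = (57.056−31.429)/1.9717 = 12.9973
df = 23

test statistic = 12.997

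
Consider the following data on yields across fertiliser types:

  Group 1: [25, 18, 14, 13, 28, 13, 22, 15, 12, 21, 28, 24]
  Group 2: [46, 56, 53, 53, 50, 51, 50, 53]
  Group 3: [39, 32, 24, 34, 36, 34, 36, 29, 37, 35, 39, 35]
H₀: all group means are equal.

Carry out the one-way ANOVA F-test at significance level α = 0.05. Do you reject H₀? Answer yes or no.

reject H₀: yes

Group means [19.42, 51.50, 34.17], grand mean 32.969
SSB = Σnᵢ(x̄ᵢ−x̄)² = 4968.385; SSW = ΣΣ(x−x̄ᵢ)² = 656.583
MSB = 4968.385/2 = 2484.1927; MSW = 656.583/29 = 22.6408
F = MSB/MSW = 109.7219
df = (2, 29)
p-value (upper-tail) = 0.00000
At α=0.05: p < α → reject H₀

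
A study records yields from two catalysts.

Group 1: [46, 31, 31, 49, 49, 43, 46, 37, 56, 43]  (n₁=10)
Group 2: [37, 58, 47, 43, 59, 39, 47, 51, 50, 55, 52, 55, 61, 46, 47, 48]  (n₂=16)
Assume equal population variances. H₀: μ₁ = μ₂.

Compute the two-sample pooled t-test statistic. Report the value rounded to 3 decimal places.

test statistic = -2.230

x̄₁=43.100, s₁=8.048, n₁=10
x̄₂=49.688, s₂=6.858, n₂=16
s_p² = [9·8.048² + 15·6.858²]/24 = 53.6807
SE = √(s_p²·(1/10+1/16)) = 2.9535
t = (43.100−49.688)/2.9535 = -2.2304
df = 24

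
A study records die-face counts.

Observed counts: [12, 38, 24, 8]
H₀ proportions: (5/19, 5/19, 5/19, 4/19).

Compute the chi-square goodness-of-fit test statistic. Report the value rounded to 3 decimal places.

test statistic = 21.990

n = 82; E_i = n·p_i = [21.58, 21.58, 21.58, 17.26]
χ² = (12−21.58)²/21.58 + (38−21.58)²/21.58 + (24−21.58)²/21.58 + (8−17.26)²/17.26 = 21.9902
df = 3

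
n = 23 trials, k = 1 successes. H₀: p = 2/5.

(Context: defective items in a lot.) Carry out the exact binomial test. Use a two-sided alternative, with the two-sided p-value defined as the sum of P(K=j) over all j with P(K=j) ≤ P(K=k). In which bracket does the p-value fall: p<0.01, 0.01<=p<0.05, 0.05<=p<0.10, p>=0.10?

Exact binomial: n=23, k=1, p₀=2/5=0.4000
P(X=j) = C(n,j)·p₀^j·(1−p₀)^(n−j); p = Σ P(X=j) over j with P(X=j) ≤ P(X=1)
p-value (two-sided) = 0.00017
→ bracket: p<0.01

p-value bracket: p<0.01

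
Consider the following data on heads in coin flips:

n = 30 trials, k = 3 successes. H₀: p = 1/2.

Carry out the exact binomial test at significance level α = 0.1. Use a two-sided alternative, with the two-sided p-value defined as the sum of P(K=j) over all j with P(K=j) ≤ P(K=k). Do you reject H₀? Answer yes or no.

Exact binomial: n=30, k=3, p₀=1/2=0.5000
P(X=j) = C(n,j)·p₀^j·(1−p₀)^(n−j); p = Σ P(X=j) over j with P(X=j) ≤ P(X=3)
p-value (two-sided) = 0.00001
At α=0.1: p < α → reject H₀

reject H₀: yes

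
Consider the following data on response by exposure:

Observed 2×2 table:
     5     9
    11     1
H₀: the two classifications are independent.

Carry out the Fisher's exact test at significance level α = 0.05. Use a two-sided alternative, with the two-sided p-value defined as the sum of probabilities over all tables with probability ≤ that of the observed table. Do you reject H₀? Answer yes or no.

Margins: r₁=14, r₂=12, c₁=16, c₂=10, n=26
p_obs = C(14,5)·C(12,11)/C(26,16); sum pmf over tables with pmf ≤ p_obs
p-value (two-sided) = 0.00530
At α=0.05: p < α → reject H₀

reject H₀: yes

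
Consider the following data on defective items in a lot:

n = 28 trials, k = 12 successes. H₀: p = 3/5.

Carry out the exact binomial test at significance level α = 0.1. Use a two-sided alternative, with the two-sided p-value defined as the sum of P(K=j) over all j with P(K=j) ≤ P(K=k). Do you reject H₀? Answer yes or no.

reject H₀: yes

Exact binomial: n=28, k=12, p₀=3/5=0.6000
P(X=j) = C(n,j)·p₀^j·(1−p₀)^(n−j); p = Σ P(X=j) over j with P(X=j) ≤ P(X=12)
p-value (two-sided) = 0.08140
At α=0.1: p < α → reject H₀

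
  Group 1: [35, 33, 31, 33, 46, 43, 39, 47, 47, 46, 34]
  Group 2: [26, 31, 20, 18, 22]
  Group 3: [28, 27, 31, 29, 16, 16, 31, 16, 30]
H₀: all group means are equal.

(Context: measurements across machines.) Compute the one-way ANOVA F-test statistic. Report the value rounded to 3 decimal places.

test statistic = 17.387

Group means [39.45, 23.40, 24.89], grand mean 31.000
SSB = Σnᵢ(x̄ᵢ−x̄)² = 1411.184; SSW = ΣΣ(x−x̄ᵢ)² = 892.816
MSB = 1411.184/2 = 705.5919; MSW = 892.816/22 = 40.5826
F = MSB/MSW = 17.3866
df = (2, 22)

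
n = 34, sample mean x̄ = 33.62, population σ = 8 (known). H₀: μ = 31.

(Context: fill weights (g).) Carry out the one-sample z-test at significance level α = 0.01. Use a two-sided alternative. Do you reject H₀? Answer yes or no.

SE = σ/√n = 8/√34 = 1.3720
z = (x̄−μ₀)/SE = (33.62−31)/1.3720 = 1.9096
p-value (two-sided) = 0.05618
At α=0.01: p ≥ α → fail to reject H₀

reject H₀: no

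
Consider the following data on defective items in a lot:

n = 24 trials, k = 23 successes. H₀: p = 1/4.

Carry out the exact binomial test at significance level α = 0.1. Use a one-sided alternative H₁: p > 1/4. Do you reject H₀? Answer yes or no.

reject H₀: yes

Exact binomial: n=24, k=23, p₀=1/4=0.2500
P(X≥23) from Σ C(n,i)·p₀^i·(1−p₀)^(n−i)
p-value (one-sided, H₁ greater) = 0.00000
At α=0.1: p < α → reject H₀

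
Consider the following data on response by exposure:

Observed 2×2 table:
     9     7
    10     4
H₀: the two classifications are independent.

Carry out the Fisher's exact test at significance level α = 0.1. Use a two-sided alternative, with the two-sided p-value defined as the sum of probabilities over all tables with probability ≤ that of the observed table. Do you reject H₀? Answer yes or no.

Margins: r₁=16, r₂=14, c₁=19, c₂=11, n=30
p_obs = C(16,9)·C(14,10)/C(30,19); sum pmf over tables with pmf ≤ p_obs
p-value (two-sided) = 0.46640
At α=0.1: p ≥ α → fail to reject H₀

reject H₀: no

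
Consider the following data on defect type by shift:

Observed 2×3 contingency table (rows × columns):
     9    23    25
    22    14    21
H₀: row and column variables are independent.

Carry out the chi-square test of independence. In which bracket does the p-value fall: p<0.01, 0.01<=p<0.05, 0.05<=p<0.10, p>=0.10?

Row totals [57, 57], col totals [31, 37, 46], n=114
χ² = (9−15.50)²/15.50 + (23−18.50)²/18.50 + (25−23.00)²/23.00 + (22−15.50)²/15.50 + (14−18.50)²/18.50 + (21−23.00)²/23.00 = 7.9886
df = 2
p-value (upper-tail) = 0.01842
→ bracket: 0.01<=p<0.05

p-value bracket: 0.01<=p<0.05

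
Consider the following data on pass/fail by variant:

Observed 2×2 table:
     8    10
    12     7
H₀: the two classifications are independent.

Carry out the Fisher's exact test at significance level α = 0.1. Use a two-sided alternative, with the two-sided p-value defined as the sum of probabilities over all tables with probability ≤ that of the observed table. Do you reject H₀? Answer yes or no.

Margins: r₁=18, r₂=19, c₁=20, c₂=17, n=37
p_obs = C(18,8)·C(19,12)/C(37,20); sum pmf over tables with pmf ≤ p_obs
p-value (two-sided) = 0.32998
At α=0.1: p ≥ α → fail to reject H₀

reject H₀: no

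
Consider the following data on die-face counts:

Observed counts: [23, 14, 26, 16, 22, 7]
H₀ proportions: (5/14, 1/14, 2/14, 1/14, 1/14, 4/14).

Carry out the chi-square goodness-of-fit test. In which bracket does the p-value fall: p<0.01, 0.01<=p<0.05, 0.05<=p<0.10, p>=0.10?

p-value bracket: p<0.01

n = 108; E_i = n·p_i = [38.57, 7.71, 15.43, 7.71, 7.71, 30.86]
χ² = (23−38.57)²/38.57 + (14−7.71)²/7.71 + (26−15.43)²/15.43 + (16−7.71)²/7.71 + (22−7.71)²/7.71 + (7−30.86)²/30.86 = 72.4509
df = 5
p-value (upper-tail) = 0.00000
→ bracket: p<0.01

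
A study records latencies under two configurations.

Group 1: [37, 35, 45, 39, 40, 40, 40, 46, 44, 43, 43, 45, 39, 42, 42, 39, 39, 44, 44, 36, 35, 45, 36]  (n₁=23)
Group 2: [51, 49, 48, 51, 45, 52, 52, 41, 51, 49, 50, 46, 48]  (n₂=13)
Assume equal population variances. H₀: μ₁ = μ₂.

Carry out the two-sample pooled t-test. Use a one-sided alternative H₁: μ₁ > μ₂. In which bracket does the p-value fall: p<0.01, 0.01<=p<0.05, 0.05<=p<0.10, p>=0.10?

p-value bracket: p>=0.10

x̄₁=40.783, s₁=3.477, n₁=23
x̄₂=48.692, s₂=3.172, n₂=13
s_p² = [22·3.477² + 12·3.172²]/34 = 11.3730
SE = √(s_p²·(1/23+1/13)) = 1.1702
t = (40.783−48.692)/1.1702 = -6.7594
df = 34
p-value (one-sided, H₁ greater) = 1.00000
→ bracket: p>=0.10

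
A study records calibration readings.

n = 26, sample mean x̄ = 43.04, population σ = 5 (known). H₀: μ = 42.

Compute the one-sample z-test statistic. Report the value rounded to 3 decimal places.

SE = σ/√n = 5/√26 = 0.9806
z = (x̄−μ₀)/SE = (43.04−42)/0.9806 = 1.0606

test statistic = 1.061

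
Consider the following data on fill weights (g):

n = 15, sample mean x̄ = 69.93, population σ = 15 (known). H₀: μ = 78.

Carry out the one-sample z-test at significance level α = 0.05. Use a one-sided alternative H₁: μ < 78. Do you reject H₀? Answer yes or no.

SE = σ/√n = 15/√15 = 3.8730
z = (x̄−μ₀)/SE = (69.93−78)/3.8730 = -2.0837
p-value (one-sided, H₁ less) = 0.01860
At α=0.05: p < α → reject H₀

reject H₀: yes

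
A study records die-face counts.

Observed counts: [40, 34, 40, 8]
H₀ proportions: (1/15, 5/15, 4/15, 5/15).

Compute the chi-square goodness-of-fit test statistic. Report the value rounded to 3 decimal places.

n = 122; E_i = n·p_i = [8.13, 40.67, 32.53, 40.67]
χ² = (40−8.13)²/8.13 + (34−40.67)²/40.67 + (40−32.53)²/32.53 + (8−40.67)²/40.67 = 153.9016
df = 3

test statistic = 153.902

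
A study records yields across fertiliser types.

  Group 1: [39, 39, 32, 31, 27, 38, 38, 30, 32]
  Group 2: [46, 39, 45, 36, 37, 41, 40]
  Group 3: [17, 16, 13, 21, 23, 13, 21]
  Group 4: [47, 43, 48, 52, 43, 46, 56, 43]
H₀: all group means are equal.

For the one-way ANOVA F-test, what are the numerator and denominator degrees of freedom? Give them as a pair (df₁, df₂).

k = 4 groups, N = 31 total
df = (k−1, N−k) = (4−1, 31−4) = (3, 27)

degrees of freedom = [3, 27]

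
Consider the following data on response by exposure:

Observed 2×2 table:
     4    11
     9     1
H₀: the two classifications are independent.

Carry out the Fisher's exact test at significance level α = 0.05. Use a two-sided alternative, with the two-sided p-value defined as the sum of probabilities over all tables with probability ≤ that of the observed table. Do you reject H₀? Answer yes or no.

Margins: r₁=15, r₂=10, c₁=13, c₂=12, n=25
p_obs = C(15,4)·C(10,9)/C(25,13); sum pmf over tables with pmf ≤ p_obs
p-value (two-sided) = 0.00361
At α=0.05: p < α → reject H₀

reject H₀: yes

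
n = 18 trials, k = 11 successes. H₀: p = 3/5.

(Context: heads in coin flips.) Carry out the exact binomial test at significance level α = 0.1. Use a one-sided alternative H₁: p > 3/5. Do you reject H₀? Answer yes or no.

Exact binomial: n=18, k=11, p₀=3/5=0.6000
P(X≥11) from Σ C(n,i)·p₀^i·(1−p₀)^(n−i)
p-value (one-sided, H₁ greater) = 0.56344
At α=0.1: p ≥ α → fail to reject H₀

reject H₀: no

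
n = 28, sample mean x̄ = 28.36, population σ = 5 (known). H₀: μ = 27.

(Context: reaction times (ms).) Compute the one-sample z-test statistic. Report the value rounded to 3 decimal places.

SE = σ/√n = 5/√28 = 0.9449
z = (x̄−μ₀)/SE = (28.36−27)/0.9449 = 1.4393

test statistic = 1.439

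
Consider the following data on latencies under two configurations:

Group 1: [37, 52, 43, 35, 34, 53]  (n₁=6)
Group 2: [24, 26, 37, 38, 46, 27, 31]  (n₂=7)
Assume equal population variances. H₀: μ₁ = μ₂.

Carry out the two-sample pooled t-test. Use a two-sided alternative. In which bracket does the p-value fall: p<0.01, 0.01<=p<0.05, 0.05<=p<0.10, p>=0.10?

x̄₁=42.333, s₁=8.477, n₁=6
x̄₂=32.714, s₂=7.952, n₂=7
s_p² = [5·8.477² + 6·7.952²]/11 = 67.1602
SE = √(s_p²·(1/6+1/7)) = 4.5594
t = (42.333−32.714)/4.5594 = 2.1097
df = 11
p-value (two-sided) = 0.05860
→ bracket: 0.05<=p<0.10

p-value bracket: 0.05<=p<0.10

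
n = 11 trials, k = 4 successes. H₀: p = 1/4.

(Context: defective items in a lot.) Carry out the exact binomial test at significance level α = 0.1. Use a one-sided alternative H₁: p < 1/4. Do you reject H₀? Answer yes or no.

reject H₀: no

Exact binomial: n=11, k=4, p₀=1/4=0.2500
P(X≤4) from Σ C(n,i)·p₀^i·(1−p₀)^(n−i)
p-value (one-sided, H₁ less) = 0.88537
At α=0.1: p ≥ α → fail to reject H₀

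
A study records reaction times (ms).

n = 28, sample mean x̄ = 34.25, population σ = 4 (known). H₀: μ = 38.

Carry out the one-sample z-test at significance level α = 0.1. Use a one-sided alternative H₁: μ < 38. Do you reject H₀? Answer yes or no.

reject H₀: yes

SE = σ/√n = 4/√28 = 0.7559
z = (x̄−μ₀)/SE = (34.25−38)/0.7559 = -4.9608
p-value (one-sided, H₁ less) = 0.00000
At α=0.1: p < α → reject H₀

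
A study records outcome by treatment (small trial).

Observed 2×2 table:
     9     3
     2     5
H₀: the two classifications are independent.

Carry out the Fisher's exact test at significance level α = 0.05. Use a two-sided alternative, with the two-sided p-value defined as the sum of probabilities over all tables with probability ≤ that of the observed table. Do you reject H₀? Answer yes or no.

reject H₀: no

Margins: r₁=12, r₂=7, c₁=11, c₂=8, n=19
p_obs = C(12,9)·C(7,2)/C(19,11); sum pmf over tables with pmf ≤ p_obs
p-value (two-sided) = 0.07395
At α=0.05: p ≥ α → fail to reject H₀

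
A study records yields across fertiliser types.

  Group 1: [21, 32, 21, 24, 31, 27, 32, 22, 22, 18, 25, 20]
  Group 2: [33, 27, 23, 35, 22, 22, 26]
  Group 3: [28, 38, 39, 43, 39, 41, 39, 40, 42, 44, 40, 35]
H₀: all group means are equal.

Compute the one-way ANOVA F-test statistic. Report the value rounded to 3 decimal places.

test statistic = 31.050

Group means [24.58, 26.86, 39.00], grand mean 30.677
SSB = Σnᵢ(x̄ᵢ−x̄)² = 1379.000; SSW = ΣΣ(x−x̄ᵢ)² = 621.774
MSB = 1379.000/2 = 689.5002; MSW = 621.774/28 = 22.2062
F = MSB/MSW = 31.0499
df = (2, 28)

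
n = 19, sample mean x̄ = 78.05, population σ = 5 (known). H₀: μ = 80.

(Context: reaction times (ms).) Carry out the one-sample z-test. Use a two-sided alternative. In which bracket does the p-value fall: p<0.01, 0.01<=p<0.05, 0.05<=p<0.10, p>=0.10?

SE = σ/√n = 5/√19 = 1.1471
z = (x̄−μ₀)/SE = (78.05−80)/1.1471 = -1.7000
p-value (two-sided) = 0.08914
→ bracket: 0.05<=p<0.10

p-value bracket: 0.05<=p<0.10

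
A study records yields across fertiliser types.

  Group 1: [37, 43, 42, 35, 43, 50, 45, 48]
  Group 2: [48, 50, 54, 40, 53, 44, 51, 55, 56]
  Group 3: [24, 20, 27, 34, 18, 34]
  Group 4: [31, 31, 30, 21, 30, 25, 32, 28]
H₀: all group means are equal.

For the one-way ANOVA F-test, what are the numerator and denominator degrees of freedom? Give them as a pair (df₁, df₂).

degrees of freedom = [3, 27]

k = 4 groups, N = 31 total
df = (k−1, N−k) = (4−1, 31−4) = (3, 27)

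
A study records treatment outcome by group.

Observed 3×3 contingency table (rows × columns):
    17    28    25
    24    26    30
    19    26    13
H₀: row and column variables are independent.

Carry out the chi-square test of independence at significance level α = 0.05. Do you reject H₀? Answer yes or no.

reject H₀: no

Row totals [70, 80, 58], col totals [60, 80, 68], n=208
χ² = (17−20.19)²/20.19 + (28−26.92)²/26.92 + (25−22.88)²/22.88 + (24−23.08)²/23.08 + (26−30.77)²/30.77 + (30−26.15)²/26.15 + (19−16.73)²/16.73 + (26−22.31)²/22.31 + (13−18.96)²/18.96 = 4.8783
df = 4
p-value (upper-tail) = 0.30001
At α=0.05: p ≥ α → fail to reject H₀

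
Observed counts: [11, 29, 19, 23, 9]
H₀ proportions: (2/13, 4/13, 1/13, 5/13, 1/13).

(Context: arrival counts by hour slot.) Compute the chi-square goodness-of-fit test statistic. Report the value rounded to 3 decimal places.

test statistic = 25.936

n = 91; E_i = n·p_i = [14.00, 28.00, 7.00, 35.00, 7.00]
χ² = (11−14.00)²/14.00 + (29−28.00)²/28.00 + (19−7.00)²/7.00 + (23−35.00)²/35.00 + (9−7.00)²/7.00 = 25.9357
df = 4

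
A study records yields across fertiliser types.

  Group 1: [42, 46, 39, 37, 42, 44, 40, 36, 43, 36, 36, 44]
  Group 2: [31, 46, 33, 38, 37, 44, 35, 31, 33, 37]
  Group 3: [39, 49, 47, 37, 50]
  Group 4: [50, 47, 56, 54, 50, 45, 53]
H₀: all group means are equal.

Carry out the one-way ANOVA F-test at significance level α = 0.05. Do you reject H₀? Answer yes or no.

Group means [40.42, 36.50, 44.40, 50.71], grand mean 41.971
SSB = Σnᵢ(x̄ᵢ−x̄)² = 892.925; SSW = ΣΣ(x−x̄ᵢ)² = 612.045
MSB = 892.925/3 = 297.6418; MSW = 612.045/30 = 20.4015
F = MSB/MSW = 14.5892
df = (3, 30)
p-value (upper-tail) = 0.00000
At α=0.05: p < α → reject H₀

reject H₀: yes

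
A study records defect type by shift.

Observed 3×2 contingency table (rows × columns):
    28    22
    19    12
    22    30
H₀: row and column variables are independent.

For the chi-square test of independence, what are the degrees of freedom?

df = (r−1)(c−1) = (3−1)·(2−1) = 2

degrees of freedom = 2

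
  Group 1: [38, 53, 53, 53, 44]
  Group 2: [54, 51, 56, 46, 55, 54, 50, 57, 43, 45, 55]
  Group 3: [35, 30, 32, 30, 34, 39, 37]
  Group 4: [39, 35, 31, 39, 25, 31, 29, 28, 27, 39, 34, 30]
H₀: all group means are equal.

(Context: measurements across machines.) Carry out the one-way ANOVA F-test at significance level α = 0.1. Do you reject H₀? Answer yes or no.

Group means [48.20, 51.45, 33.86, 32.25], grand mean 40.886
SSB = Σnᵢ(x̄ᵢ−x̄)² = 2736.908; SSW = ΣΣ(x−x̄ᵢ)² = 760.634
MSB = 2736.908/3 = 912.3028; MSW = 760.634/31 = 24.5366
F = MSB/MSW = 37.1813
df = (3, 31)
p-value (upper-tail) = 0.00000
At α=0.1: p < α → reject H₀

reject H₀: yes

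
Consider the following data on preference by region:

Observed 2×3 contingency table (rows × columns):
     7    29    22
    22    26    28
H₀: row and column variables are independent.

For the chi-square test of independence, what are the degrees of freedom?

df = (r−1)(c−1) = (2−1)·(3−1) = 2

degrees of freedom = 2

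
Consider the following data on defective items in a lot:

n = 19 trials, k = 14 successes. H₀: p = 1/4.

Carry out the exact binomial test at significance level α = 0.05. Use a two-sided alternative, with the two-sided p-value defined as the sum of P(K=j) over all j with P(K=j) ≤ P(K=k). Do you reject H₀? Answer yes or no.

reject H₀: yes

Exact binomial: n=19, k=14, p₀=1/4=0.2500
P(X=j) = C(n,j)·p₀^j·(1−p₀)^(n−j); p = Σ P(X=j) over j with P(X=j) ≤ P(X=14)
p-value (two-sided) = 0.00001
At α=0.05: p < α → reject H₀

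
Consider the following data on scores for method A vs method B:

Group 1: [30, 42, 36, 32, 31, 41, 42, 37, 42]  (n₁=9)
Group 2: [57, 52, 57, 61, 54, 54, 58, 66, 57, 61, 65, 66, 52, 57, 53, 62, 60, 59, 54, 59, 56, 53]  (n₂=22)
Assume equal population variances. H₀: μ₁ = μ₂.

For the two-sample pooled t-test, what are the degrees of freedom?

df = n₁ + n₂ − 2 = 9 + 22 − 2 = 29

degrees of freedom = 29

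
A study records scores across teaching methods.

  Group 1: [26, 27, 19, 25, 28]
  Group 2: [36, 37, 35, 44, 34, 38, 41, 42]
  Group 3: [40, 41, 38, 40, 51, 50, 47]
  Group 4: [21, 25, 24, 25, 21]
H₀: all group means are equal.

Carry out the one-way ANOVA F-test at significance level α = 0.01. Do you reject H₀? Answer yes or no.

Group means [25.00, 38.38, 43.86, 23.20], grand mean 34.200
SSB = Σnᵢ(x̄ᵢ−x̄)² = 1820.468; SSW = ΣΣ(x−x̄ᵢ)² = 327.532
MSB = 1820.468/3 = 606.8226; MSW = 327.532/21 = 15.5968
F = MSB/MSW = 38.9069
df = (3, 21)
p-value (upper-tail) = 0.00000
At α=0.01: p < α → reject H₀

reject H₀: yes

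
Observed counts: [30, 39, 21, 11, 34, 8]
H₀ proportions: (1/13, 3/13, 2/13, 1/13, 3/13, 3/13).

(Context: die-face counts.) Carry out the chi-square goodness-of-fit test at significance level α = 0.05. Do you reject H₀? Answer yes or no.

reject H₀: yes

n = 143; E_i = n·p_i = [11.00, 33.00, 22.00, 11.00, 33.00, 33.00]
χ² = (30−11.00)²/11.00 + (39−33.00)²/33.00 + (21−22.00)²/22.00 + (11−11.00)²/11.00 + (34−33.00)²/33.00 + (8−33.00)²/33.00 = 52.9242
df = 5
p-value (upper-tail) = 0.00000
At α=0.05: p < α → reject H₀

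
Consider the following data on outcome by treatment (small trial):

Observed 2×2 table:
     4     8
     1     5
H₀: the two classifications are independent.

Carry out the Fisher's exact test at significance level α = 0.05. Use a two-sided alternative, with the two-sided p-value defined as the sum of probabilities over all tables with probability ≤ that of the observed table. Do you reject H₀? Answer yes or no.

Margins: r₁=12, r₂=6, c₁=5, c₂=13, n=18
p_obs = C(12,4)·C(6,1)/C(18,5); sum pmf over tables with pmf ≤ p_obs
p-value (two-sided) = 0.61485
At α=0.05: p ≥ α → fail to reject H₀

reject H₀: no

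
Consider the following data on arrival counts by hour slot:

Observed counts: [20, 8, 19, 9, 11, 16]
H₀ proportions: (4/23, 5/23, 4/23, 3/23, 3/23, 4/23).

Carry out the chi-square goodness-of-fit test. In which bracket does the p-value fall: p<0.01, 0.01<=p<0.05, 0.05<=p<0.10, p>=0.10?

p-value bracket: 0.05<=p<0.10

n = 83; E_i = n·p_i = [14.43, 18.04, 14.43, 10.83, 10.83, 14.43]
χ² = (20−14.43)²/14.43 + (8−18.04)²/18.04 + (19−14.43)²/14.43 + (9−10.83)²/10.83 + (11−10.83)²/10.83 + (16−14.43)²/14.43 = 9.6604
df = 5
p-value (upper-tail) = 0.08545
→ bracket: 0.05<=p<0.10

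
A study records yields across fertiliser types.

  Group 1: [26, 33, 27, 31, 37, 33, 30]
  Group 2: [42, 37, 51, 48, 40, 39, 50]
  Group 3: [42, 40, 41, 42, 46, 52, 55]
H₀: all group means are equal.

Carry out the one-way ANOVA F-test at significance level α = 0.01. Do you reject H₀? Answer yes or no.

Group means [31.00, 43.86, 45.43], grand mean 40.095
SSB = Σnᵢ(x̄ᵢ−x̄)² = 877.238; SSW = ΣΣ(x−x̄ᵢ)² = 488.571
MSB = 877.238/2 = 438.6190; MSW = 488.571/18 = 27.1429
F = MSB/MSW = 16.1596
df = (2, 18)
p-value (upper-tail) = 0.00010
At α=0.01: p < α → reject H₀

reject H₀: yes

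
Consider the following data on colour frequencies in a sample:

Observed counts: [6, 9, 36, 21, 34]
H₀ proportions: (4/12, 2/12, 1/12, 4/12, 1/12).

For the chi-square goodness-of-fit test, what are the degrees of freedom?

degrees of freedom = 4

df = k − 1 = 5 − 1 = 4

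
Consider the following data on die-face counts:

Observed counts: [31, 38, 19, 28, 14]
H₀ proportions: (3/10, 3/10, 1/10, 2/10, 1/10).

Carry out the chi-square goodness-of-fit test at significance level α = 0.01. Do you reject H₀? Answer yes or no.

n = 130; E_i = n·p_i = [39.00, 39.00, 13.00, 26.00, 13.00]
χ² = (31−39.00)²/39.00 + (38−39.00)²/39.00 + (19−13.00)²/13.00 + (28−26.00)²/26.00 + (14−13.00)²/13.00 = 4.6667
df = 4
p-value (upper-tail) = 0.32324
At α=0.01: p ≥ α → fail to reject H₀

reject H₀: no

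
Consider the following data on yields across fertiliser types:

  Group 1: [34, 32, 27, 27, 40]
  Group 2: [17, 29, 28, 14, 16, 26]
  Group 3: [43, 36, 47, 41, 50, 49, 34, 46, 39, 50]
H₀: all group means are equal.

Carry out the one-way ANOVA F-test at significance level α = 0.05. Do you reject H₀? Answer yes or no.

Group means [32.00, 21.67, 43.50], grand mean 34.524
SSB = Σnᵢ(x̄ᵢ−x̄)² = 1829.405; SSW = ΣΣ(x−x̄ᵢ)² = 649.833
MSB = 1829.405/2 = 914.7024; MSW = 649.833/18 = 36.1019
F = MSB/MSW = 25.3367
df = (2, 18)
p-value (upper-tail) = 0.00001
At α=0.05: p < α → reject H₀

reject H₀: yes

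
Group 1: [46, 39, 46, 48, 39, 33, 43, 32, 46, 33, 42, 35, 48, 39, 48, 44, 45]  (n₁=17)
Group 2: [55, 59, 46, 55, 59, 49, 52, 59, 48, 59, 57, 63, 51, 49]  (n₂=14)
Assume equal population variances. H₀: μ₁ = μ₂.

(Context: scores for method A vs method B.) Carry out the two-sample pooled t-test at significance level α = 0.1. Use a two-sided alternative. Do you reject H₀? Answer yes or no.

reject H₀: yes

x̄₁=41.529, s₁=5.614, n₁=17
x̄₂=54.357, s₂=5.213, n₂=14
s_p² = [16·5.614² + 13·5.213²]/29 = 29.5672
SE = √(s_p²·(1/17+1/14)) = 1.9624
t = (41.529−54.357)/1.9624 = -6.5366
df = 29
p-value (two-sided) = 0.00000
At α=0.1: p < α → reject H₀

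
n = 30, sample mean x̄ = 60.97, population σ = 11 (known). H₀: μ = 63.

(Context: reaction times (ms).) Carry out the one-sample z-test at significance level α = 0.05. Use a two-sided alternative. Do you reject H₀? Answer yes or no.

SE = σ/√n = 11/√30 = 2.0083
z = (x̄−μ₀)/SE = (60.97−63)/2.0083 = -1.0108
p-value (two-sided) = 0.31211
At α=0.05: p ≥ α → fail to reject H₀

reject H₀: no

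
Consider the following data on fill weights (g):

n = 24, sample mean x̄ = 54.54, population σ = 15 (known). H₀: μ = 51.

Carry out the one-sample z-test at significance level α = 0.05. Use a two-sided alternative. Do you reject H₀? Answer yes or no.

reject H₀: no

SE = σ/√n = 15/√24 = 3.0619
z = (x̄−μ₀)/SE = (54.54−51)/3.0619 = 1.1562
p-value (two-sided) = 0.24762
At α=0.05: p ≥ α → fail to reject H₀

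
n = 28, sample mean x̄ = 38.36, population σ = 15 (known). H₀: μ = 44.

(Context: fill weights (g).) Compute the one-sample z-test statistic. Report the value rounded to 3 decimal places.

SE = σ/√n = 15/√28 = 2.8347
z = (x̄−μ₀)/SE = (38.36−44)/2.8347 = -1.9896

test statistic = -1.990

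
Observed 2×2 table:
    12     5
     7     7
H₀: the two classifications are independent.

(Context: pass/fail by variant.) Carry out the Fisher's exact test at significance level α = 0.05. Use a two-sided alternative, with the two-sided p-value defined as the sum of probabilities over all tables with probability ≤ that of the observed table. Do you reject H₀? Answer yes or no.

Margins: r₁=17, r₂=14, c₁=19, c₂=12, n=31
p_obs = C(17,12)·C(14,7)/C(31,19); sum pmf over tables with pmf ≤ p_obs
p-value (two-sided) = 0.28831
At α=0.05: p ≥ α → fail to reject H₀

reject H₀: no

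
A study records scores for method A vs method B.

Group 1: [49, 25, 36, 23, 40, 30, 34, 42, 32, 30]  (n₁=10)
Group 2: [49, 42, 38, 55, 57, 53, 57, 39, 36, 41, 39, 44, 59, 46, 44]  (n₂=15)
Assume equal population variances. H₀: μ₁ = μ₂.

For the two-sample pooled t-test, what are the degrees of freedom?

degrees of freedom = 23

df = n₁ + n₂ − 2 = 10 + 15 − 2 = 23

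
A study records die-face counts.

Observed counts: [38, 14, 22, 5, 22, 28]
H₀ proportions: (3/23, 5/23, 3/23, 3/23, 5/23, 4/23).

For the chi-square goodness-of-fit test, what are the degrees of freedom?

degrees of freedom = 5

df = k − 1 = 6 − 1 = 5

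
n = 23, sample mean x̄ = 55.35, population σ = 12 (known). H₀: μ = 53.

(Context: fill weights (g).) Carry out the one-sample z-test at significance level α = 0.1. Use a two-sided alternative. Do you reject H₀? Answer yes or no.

SE = σ/√n = 12/√23 = 2.5022
z = (x̄−μ₀)/SE = (55.35−53)/2.5022 = 0.9392
p-value (two-sided) = 0.34764
At α=0.1: p ≥ α → fail to reject H₀

reject H₀: no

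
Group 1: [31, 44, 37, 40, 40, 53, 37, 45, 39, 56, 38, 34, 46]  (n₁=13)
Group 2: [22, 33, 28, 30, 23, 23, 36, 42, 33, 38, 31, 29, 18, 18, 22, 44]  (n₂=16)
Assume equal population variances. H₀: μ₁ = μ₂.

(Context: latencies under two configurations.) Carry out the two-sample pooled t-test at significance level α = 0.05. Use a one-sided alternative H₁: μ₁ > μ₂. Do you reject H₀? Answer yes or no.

x̄₁=41.538, s₁=7.137, n₁=13
x̄₂=29.375, s₂=8.049, n₂=16
s_p² = [12·7.137² + 15·8.049²]/27 = 58.6289
SE = √(s_p²·(1/13+1/16)) = 2.8591
t = (41.538−29.375)/2.8591 = 4.2544
df = 27
p-value (one-sided, H₁ greater) = 0.00011
At α=0.05: p < α → reject H₀

reject H₀: yes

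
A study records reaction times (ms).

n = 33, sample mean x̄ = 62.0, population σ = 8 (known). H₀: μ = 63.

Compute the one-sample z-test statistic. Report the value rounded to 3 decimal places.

SE = σ/√n = 8/√33 = 1.3926
z = (x̄−μ₀)/SE = (62.0−63)/1.3926 = -0.7181

test statistic = -0.718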